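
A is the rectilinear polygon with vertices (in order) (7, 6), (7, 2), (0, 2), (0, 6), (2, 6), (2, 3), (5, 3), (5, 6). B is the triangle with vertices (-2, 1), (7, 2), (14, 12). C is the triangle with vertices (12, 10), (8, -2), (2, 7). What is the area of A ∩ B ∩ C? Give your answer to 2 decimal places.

7.97

The intersection is the polygon with vertices (5.333,2), (4.667,3), (5,3), (5,5.812), (5.273,6), (7,6), (7,2).
By the shoelace formula its area is 7.97.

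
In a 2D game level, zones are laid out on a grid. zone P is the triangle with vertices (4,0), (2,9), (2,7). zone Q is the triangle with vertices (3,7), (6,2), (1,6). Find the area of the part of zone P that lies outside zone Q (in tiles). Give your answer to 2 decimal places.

1.24

|zone P| = 2, |zone P∩zone Q| = 0.7576.
|zone P ∖ zone Q| = |zone P| − |zone P∩zone Q| = 2 − 0.7576 = 1.24.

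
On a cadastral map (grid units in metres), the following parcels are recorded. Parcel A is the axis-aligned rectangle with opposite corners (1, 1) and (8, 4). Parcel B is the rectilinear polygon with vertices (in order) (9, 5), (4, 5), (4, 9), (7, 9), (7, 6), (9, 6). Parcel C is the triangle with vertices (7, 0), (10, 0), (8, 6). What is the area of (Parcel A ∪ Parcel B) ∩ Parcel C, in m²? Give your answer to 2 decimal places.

2.00

|Parcel A ∪ Parcel B| = 35.
|(Parcel A ∪ Parcel B) ∩ Parcel C| = 2.00.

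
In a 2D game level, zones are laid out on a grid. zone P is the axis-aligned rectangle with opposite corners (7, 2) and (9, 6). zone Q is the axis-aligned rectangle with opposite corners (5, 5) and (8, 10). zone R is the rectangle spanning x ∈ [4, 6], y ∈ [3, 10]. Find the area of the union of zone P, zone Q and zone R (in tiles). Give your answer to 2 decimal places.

31.00

By inclusion–exclusion:
Individual areas: |zone P| = 8, |zone Q| = 15, |zone R| = 14.
|zone P∩zone Q|: x∈[7,8], y∈[5,6] → 1·1 = 1.
|zone P∩zone R| = 0 (no overlap).
|zone Q∩zone R|: x∈[5,6], y∈[5,10] → 1·5 = 5.
|zone P∩zone Q∩zone R| = 0.
|zone P ∪ zone Q ∪ zone R| = 37 − 6 + 0 = 31.00.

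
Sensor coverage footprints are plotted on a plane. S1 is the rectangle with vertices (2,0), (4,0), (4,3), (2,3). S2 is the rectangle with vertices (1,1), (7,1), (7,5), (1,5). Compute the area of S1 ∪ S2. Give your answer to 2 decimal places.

26.00

By inclusion–exclusion:
Individual areas: |S1| = 6, |S2| = 24.
|S1∩S2|: x∈[2,4], y∈[1,3] → 2·2 = 4.
|S1 ∪ S2| = 30 − 4 = 26.00.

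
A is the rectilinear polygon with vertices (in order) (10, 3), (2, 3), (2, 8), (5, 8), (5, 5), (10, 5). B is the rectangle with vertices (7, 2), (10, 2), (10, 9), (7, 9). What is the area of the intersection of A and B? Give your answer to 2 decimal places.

6.00

The intersection is the polygon with vertices (7,3), (7,5), (10,5), (10,3).
By the shoelace formula its area is 6.00.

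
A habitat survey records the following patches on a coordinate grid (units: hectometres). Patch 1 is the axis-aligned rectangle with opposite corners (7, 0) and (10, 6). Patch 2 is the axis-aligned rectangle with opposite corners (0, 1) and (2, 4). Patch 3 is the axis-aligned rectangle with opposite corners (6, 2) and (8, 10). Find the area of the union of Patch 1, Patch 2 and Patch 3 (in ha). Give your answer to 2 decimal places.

36.00

By inclusion–exclusion:
Individual areas: |Patch 1| = 18, |Patch 2| = 6, |Patch 3| = 16.
|Patch 1∩Patch 2| = 0 (no overlap).
|Patch 1∩Patch 3|: x∈[7,8], y∈[2,6] → 1·4 = 4.
|Patch 2∩Patch 3| = 0 (no overlap).
|Patch 1∩Patch 2∩Patch 3| = 0.
|Patch 1 ∪ Patch 2 ∪ Patch 3| = 40 − 4 + 0 = 36.00.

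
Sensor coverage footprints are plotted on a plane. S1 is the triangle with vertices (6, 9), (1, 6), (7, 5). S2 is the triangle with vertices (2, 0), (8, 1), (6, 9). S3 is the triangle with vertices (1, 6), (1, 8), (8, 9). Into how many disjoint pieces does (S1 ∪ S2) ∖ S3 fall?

2

(S1 ∪ S2) ∖ S3 splits into 2 disjoint pieces (area 0.0991, area 29.3173).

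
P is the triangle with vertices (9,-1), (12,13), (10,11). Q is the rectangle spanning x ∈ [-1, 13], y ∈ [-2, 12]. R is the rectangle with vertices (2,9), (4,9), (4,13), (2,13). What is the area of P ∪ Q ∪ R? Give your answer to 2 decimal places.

By inclusion–exclusion:
Individual areas: |P| = 11, |Q| = 196, |R| = 8.
|P∩Q| = 10.6071.
|P∩R| = 0.
|Q∩R|: x∈[2,4], y∈[9,12] → 2·3 = 6.
|P∩Q∩R| = 0.
|P ∪ Q ∪ R| = 215 − 16.6071 + 0 = 198.39.

198.39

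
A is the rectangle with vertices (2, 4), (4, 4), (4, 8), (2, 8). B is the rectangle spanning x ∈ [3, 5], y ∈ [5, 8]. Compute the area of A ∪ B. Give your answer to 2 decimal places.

11.00

By inclusion–exclusion:
Individual areas: |A| = 8, |B| = 6.
|A∩B|: x∈[3,4], y∈[5,8] → 1·3 = 3.
|A ∪ B| = 14 − 3 = 11.00.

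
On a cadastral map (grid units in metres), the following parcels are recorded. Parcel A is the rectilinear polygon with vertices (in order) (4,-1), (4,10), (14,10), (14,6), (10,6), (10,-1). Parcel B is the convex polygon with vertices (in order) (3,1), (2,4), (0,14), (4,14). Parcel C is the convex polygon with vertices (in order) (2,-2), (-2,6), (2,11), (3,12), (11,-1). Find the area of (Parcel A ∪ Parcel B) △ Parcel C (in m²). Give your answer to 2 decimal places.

92.97

|Parcel A ∪ Parcel B| = 110.
|(Parcel A ∪ Parcel B) ∩ Parcel C| = 56.0135.
|(Parcel A ∪ Parcel B) △ Parcel C| = 110 + 95 − 112.027 = 92.97.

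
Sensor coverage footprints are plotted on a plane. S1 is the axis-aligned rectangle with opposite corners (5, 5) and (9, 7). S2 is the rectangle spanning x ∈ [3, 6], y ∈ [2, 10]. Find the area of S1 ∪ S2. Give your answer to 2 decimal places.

By inclusion–exclusion:
Individual areas: |S1| = 8, |S2| = 24.
|S1∩S2|: x∈[5,6], y∈[5,7] → 1·2 = 2.
|S1 ∪ S2| = 32 − 2 = 30.00.

30.00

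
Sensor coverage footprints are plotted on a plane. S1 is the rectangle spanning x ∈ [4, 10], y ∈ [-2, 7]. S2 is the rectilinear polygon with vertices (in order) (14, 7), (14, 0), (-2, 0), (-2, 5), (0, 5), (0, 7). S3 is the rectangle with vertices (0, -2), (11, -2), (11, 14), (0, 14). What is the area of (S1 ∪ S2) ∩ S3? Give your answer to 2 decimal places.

|S1 ∪ S2| = 120.
|(S1 ∪ S2) ∩ S3| = 89.00.

89.00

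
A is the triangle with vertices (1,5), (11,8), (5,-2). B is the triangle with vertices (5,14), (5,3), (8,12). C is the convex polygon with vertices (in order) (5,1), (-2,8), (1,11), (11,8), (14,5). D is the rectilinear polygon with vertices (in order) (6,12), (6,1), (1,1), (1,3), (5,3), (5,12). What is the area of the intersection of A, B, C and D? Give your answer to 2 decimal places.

The intersection is the polygon with vertices (5,6.2), (6,6.5), (6,6), (5,3).
By the shoelace formula its area is 1.85.

1.85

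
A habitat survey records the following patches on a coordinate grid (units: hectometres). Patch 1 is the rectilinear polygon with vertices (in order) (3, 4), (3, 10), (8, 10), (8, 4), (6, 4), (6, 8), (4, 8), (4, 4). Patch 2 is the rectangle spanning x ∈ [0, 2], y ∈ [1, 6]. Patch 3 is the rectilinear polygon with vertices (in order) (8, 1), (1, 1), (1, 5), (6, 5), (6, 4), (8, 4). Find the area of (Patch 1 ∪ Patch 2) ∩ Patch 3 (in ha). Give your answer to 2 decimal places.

|Patch 1 ∪ Patch 2| = 32.
|(Patch 1 ∪ Patch 2) ∩ Patch 3| = 5.00.

5.00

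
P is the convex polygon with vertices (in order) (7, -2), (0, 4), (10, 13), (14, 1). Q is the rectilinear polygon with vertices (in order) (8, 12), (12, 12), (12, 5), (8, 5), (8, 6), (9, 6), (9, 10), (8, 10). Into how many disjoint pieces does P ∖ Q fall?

2

P ∖ Q splits into 2 disjoint pieces (area 89.3, area 0.7222).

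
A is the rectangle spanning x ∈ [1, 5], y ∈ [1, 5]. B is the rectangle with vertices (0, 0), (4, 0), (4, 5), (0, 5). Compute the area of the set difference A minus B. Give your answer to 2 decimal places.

4.00

|A∩B|: x∈[1,4], y∈[1,5] → 3·4 = 12.
|A| = 16.
|A ∖ B| = |A| − |A∩B| = 16 − 12 = 4.00.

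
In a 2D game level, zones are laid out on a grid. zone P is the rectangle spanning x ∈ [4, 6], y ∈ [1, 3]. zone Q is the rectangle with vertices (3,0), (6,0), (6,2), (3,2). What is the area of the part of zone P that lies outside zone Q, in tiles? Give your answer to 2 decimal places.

2.00

|zone P∩zone Q|: x∈[4,6], y∈[1,2] → 2·1 = 2.
|zone P| = 4.
|zone P ∖ zone Q| = |zone P| − |zone P∩zone Q| = 4 − 2 = 2.00.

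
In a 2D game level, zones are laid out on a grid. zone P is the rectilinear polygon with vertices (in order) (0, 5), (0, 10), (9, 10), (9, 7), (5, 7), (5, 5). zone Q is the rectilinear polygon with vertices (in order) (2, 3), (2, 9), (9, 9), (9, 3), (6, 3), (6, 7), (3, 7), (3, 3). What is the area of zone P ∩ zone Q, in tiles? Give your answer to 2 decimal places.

16.00

The intersection is the polygon with vertices (9,7), (6,7), (5,7), (3,7), (3,5), (2,5), (2,9), (9,9).
By the shoelace formula its area is 16.00.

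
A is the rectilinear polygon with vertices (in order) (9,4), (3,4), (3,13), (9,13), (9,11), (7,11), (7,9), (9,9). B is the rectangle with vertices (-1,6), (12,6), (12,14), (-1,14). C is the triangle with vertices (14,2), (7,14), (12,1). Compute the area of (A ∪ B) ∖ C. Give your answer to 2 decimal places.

109.64

|A ∪ B| = 116.
|(A ∪ B) ∩ C| = 6.359.
|(A ∪ B) ∖ C| = 116 − 6.359 = 109.64.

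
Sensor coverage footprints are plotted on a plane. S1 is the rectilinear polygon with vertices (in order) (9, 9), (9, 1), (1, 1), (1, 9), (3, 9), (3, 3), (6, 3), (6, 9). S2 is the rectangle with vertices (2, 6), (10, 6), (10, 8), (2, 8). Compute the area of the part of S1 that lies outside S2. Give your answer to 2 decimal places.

|S1| = 46, |S1∩S2| = 8.
|S1 ∖ S2| = |S1| − |S1∩S2| = 46 − 8 = 38.00.

38.00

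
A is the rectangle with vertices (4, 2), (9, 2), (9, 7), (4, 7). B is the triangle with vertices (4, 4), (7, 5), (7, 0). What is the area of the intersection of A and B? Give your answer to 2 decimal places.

6.00

The intersection is the polygon with vertices (5.5,2), (4,4), (7,5), (7,2).
By the shoelace formula its area is 6.00.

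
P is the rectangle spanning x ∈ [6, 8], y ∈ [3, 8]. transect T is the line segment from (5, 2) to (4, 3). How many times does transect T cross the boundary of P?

The segment lies entirely outside P and never meets its boundary.

0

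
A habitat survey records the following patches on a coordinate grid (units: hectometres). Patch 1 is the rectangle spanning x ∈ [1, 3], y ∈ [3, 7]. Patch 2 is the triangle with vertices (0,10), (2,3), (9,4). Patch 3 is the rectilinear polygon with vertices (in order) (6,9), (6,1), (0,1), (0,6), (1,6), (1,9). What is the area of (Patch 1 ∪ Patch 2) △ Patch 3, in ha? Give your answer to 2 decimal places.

|Patch 1 ∪ Patch 2| = 27.3214.
|(Patch 1 ∪ Patch 2) ∩ Patch 3| = 22.1786.
|(Patch 1 ∪ Patch 2) △ Patch 3| = 27.3214 + 45 − 44.3571 = 27.96.

27.96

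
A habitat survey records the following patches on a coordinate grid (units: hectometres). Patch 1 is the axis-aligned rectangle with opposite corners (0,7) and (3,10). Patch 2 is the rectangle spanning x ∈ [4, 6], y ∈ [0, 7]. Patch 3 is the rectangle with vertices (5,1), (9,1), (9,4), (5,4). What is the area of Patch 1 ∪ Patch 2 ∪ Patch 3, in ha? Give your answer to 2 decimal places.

By inclusion–exclusion:
Individual areas: |Patch 1| = 9, |Patch 2| = 14, |Patch 3| = 12.
|Patch 1∩Patch 2| = 0 (no overlap).
|Patch 1∩Patch 3| = 0 (no overlap).
|Patch 2∩Patch 3|: x∈[5,6], y∈[1,4] → 1·3 = 3.
|Patch 1∩Patch 2∩Patch 3| = 0.
|Patch 1 ∪ Patch 2 ∪ Patch 3| = 35 − 3 + 0 = 32.00.

32.00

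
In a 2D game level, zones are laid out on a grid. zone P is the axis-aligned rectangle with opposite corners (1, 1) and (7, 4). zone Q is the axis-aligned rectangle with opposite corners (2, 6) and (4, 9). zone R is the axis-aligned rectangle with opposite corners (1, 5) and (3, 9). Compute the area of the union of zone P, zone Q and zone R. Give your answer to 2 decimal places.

By inclusion–exclusion:
Individual areas: |zone P| = 18, |zone Q| = 6, |zone R| = 8.
|zone P∩zone Q| = 0 (no overlap).
|zone P∩zone R| = 0 (no overlap).
|zone Q∩zone R|: x∈[2,3], y∈[6,9] → 1·3 = 3.
|zone P∩zone Q∩zone R| = 0.
|zone P ∪ zone Q ∪ zone R| = 32 − 3 + 0 = 29.00.

29.00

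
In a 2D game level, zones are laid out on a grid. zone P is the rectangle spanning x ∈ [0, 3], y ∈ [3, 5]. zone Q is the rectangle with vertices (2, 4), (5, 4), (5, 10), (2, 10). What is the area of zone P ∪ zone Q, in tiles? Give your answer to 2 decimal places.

23.00

By inclusion–exclusion:
Individual areas: |zone P| = 6, |zone Q| = 18.
|zone P∩zone Q|: x∈[2,3], y∈[4,5] → 1·1 = 1.
|zone P ∪ zone Q| = 24 − 1 = 23.00.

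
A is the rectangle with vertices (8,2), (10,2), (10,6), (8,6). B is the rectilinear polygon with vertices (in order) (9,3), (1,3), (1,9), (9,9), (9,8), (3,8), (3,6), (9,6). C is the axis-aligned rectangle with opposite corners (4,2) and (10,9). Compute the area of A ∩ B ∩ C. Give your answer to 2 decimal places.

3.00

The intersection is the polygon with vertices (9,3), (8,3), (8,6), (9,6).
By the shoelace formula its area is 3.00.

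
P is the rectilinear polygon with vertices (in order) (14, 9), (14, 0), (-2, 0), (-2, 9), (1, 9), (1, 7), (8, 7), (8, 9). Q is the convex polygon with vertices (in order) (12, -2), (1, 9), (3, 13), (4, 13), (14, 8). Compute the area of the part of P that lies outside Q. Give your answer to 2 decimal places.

|P| = 130, |P∩Q| = 57.1.
|P ∖ Q| = |P| − |P∩Q| = 130 − 57.1 = 72.90.

72.90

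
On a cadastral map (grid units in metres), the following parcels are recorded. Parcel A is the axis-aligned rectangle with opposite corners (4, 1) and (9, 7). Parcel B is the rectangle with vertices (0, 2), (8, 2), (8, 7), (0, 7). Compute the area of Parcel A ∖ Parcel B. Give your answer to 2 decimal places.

|Parcel A∩Parcel B|: x∈[4,8], y∈[2,7] → 4·5 = 20.
|Parcel A| = 30.
|Parcel A ∖ Parcel B| = |Parcel A| − |Parcel A∩Parcel B| = 30 − 20 = 10.00.

10.00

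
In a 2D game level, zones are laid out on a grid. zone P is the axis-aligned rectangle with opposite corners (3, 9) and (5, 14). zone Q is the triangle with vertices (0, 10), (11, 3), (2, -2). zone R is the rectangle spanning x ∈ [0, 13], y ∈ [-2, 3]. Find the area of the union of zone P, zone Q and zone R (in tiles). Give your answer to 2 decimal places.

By inclusion–exclusion:
Individual areas: |zone P| = 10, |zone Q| = 59, |zone R| = 65.
|zone P∩zone Q| = 0.
|zone P∩zone R| = 0 (no overlap).
|zone Q∩zone R| = 24.5833.
|zone P∩zone Q∩zone R| = 0.
|zone P ∪ zone Q ∪ zone R| = 134 − 24.5833 + 0 = 109.42.

109.42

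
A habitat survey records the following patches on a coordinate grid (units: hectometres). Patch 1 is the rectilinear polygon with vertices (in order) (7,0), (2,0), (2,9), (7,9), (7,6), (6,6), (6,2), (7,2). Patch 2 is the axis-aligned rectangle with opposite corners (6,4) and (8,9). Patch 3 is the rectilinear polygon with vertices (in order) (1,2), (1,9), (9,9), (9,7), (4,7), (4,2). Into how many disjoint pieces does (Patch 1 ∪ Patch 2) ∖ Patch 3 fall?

1

(Patch 1 ∪ Patch 2) ∖ Patch 3 is a single connected region.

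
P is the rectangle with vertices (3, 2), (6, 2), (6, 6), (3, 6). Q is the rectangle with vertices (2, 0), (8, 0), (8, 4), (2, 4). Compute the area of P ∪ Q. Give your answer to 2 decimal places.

By inclusion–exclusion:
Individual areas: |P| = 12, |Q| = 24.
|P∩Q|: x∈[3,6], y∈[2,4] → 3·2 = 6.
|P ∪ Q| = 36 − 6 = 30.00.

30.00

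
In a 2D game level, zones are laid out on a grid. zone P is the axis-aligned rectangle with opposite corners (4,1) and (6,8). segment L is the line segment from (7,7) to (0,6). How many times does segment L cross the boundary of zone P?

The segment meets the boundary at (4,6.571), (6,6.857).

2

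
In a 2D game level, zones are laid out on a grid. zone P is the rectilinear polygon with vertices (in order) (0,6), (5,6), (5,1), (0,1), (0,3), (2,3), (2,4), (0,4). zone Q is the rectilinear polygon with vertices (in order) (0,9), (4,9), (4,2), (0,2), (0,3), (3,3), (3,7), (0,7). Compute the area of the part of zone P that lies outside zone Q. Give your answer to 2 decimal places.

16.00

|zone P| = 23, |zone P∩zone Q| = 7.
|zone P ∖ zone Q| = |zone P| − |zone P∩zone Q| = 23 − 7 = 16.00.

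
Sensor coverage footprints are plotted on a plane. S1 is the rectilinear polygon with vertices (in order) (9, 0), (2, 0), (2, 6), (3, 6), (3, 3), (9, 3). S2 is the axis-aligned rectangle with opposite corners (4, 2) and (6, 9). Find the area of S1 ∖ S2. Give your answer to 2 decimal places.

22.00

|S1| = 24, |S1∩S2| = 2.
|S1 ∖ S2| = |S1| − |S1∩S2| = 24 − 2 = 22.00.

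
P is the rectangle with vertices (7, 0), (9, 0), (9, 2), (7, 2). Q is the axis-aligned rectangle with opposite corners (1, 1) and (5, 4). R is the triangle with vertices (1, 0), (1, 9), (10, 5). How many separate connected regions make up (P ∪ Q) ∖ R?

2

(P ∪ Q) ∖ R splits into 2 disjoint pieces (area 4, area 1.3444).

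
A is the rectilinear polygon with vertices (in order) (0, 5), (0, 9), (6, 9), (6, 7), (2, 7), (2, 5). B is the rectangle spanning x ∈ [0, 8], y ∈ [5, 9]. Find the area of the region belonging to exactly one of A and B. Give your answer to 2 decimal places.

|A| = 16, |B| = 32, |A∩B| = 16.
|A △ B| = |A| + |B| − 2·|A∩B| = 16 + 32 − 32 = 16.00.

16.00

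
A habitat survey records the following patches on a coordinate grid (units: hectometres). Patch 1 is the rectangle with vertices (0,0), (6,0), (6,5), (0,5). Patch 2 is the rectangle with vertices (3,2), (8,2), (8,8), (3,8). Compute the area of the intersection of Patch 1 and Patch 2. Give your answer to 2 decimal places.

9.00

|Patch 1∩Patch 2|: x∈[3,6], y∈[2,5] → 3·3 = 9.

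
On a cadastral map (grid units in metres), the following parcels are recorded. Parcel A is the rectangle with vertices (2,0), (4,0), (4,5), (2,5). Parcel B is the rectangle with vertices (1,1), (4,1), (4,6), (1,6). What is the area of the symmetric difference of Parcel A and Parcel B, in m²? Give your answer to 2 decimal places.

9.00

|Parcel A∩Parcel B|: x∈[2,4], y∈[1,5] → 2·4 = 8.
|Parcel A △ Parcel B| = |Parcel A| + |Parcel B| − 2·|Parcel A∩Parcel B| = 10 + 15 − 16 = 9.00.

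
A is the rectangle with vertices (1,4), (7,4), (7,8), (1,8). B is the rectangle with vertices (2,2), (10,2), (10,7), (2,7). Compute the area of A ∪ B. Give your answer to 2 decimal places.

By inclusion–exclusion:
Individual areas: |A| = 24, |B| = 40.
|A∩B|: x∈[2,7], y∈[4,7] → 5·3 = 15.
|A ∪ B| = 64 − 15 = 49.00.

49.00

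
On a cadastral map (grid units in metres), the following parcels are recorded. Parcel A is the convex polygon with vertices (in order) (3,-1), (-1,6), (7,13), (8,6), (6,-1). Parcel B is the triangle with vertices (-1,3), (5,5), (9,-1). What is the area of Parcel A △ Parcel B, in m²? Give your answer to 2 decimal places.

60.07

|Parcel A| = 73.5, |Parcel B| = 22, |Parcel A∩Parcel B| = 17.7171.
|Parcel A △ Parcel B| = |Parcel A| + |Parcel B| − 2·|Parcel A∩Parcel B| = 73.5 + 22 − 35.4341 = 60.07.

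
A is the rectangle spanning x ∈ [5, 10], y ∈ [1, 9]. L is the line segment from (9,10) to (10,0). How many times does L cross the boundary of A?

The segment meets the boundary at (9.9,1), (9.1,9).

2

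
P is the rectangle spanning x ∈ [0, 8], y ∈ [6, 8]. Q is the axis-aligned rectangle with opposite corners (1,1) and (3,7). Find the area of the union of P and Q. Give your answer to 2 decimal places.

26.00

By inclusion–exclusion:
Individual areas: |P| = 16, |Q| = 12.
|P∩Q|: x∈[1,3], y∈[6,7] → 2·1 = 2.
|P ∪ Q| = 28 − 2 = 26.00.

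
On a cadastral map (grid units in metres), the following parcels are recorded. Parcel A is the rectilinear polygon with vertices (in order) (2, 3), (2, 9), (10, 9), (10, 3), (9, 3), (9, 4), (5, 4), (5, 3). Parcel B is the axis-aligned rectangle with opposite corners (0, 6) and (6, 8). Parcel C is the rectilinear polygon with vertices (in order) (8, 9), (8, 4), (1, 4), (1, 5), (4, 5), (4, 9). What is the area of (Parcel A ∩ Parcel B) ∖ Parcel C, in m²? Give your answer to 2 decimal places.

|Parcel A ∩ Parcel B| = 8.
|(Parcel A ∩ Parcel B) ∩ Parcel C| = 4.
|(Parcel A ∩ Parcel B) ∖ Parcel C| = 8 − 4 = 4.00.

4.00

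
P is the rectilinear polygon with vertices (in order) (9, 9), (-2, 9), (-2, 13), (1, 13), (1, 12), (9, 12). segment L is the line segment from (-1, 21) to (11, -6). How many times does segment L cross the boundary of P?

2

The segment meets the boundary at (3,12), (4.333,9).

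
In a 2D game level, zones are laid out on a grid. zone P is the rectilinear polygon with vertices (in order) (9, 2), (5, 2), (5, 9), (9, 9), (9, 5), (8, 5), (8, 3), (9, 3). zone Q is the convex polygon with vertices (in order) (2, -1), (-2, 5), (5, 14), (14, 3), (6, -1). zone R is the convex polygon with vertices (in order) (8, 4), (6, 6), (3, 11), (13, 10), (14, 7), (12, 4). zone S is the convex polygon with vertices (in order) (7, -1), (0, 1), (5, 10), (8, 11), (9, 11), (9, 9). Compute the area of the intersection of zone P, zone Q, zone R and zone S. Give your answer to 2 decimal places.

The intersection is the polygon with vertices (9,9), (8.2,5), (8,5), (8,4), (6,6), (5,7.667), (5,9).
By the shoelace formula its area is 12.57.

12.57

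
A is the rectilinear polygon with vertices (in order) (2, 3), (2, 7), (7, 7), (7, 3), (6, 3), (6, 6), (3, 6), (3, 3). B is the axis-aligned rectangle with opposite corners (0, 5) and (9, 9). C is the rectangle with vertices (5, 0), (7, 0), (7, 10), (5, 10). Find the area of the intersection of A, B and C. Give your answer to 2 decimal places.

3.00

The intersection is the polygon with vertices (7,7), (7,5), (6,5), (6,6), (5,6), (5,7).
By the shoelace formula its area is 3.00.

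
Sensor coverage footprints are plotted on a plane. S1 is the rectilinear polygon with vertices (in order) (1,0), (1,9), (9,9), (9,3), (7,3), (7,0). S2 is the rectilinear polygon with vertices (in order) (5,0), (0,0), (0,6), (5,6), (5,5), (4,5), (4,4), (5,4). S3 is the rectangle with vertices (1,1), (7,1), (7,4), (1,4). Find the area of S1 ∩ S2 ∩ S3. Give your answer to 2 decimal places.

The intersection is the polygon with vertices (5,4), (5,1), (1,1), (1,4), (4,4).
By the shoelace formula its area is 12.00.

12.00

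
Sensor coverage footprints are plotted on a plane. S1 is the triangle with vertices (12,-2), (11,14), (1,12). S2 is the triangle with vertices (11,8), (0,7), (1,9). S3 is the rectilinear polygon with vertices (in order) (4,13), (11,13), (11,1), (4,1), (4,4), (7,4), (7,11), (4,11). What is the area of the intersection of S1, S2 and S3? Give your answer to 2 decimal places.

1.53

The intersection is the polygon with vertices (11,8), (7,7.636), (7,8.4).
By the shoelace formula its area is 1.53.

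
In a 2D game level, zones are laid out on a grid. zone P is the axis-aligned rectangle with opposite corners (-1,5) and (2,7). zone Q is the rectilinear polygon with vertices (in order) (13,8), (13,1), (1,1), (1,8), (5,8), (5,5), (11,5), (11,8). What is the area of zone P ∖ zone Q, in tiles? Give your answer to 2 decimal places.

4.00

|zone P| = 6, |zone P∩zone Q| = 2.
|zone P ∖ zone Q| = |zone P| − |zone P∩zone Q| = 6 − 2 = 4.00.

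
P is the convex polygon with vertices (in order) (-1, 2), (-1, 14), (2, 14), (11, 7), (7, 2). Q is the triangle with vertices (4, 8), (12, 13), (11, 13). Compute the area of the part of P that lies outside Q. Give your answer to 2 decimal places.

102.08

|P| = 102.5, |P∩Q| = 0.4213.
|P ∖ Q| = |P| − |P∩Q| = 102.5 − 0.4213 = 102.08.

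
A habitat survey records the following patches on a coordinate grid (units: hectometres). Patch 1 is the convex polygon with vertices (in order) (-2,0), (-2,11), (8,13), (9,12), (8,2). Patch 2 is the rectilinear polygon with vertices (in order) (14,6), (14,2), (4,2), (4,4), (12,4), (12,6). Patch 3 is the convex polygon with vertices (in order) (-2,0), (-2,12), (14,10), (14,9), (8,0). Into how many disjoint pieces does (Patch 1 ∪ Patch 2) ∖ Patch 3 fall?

(Patch 1 ∪ Patch 2) ∖ Patch 3 splits into 2 disjoint pieces (area 9.5076, area 12).

2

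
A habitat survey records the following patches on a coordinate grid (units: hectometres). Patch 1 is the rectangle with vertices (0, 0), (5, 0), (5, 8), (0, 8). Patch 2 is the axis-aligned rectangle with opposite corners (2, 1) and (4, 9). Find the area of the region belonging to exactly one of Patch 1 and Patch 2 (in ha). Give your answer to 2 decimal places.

28.00

|Patch 1∩Patch 2|: x∈[2,4], y∈[1,8] → 2·7 = 14.
|Patch 1 △ Patch 2| = |Patch 1| + |Patch 2| − 2·|Patch 1∩Patch 2| = 40 + 16 − 28 = 28.00.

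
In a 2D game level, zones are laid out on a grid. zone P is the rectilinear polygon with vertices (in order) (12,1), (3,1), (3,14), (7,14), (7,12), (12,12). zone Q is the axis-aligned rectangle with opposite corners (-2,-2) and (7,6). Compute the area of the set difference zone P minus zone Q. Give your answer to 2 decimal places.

87.00

|zone P| = 107, |zone P∩zone Q| = 20.
|zone P ∖ zone Q| = |zone P| − |zone P∩zone Q| = 107 − 20 = 87.00.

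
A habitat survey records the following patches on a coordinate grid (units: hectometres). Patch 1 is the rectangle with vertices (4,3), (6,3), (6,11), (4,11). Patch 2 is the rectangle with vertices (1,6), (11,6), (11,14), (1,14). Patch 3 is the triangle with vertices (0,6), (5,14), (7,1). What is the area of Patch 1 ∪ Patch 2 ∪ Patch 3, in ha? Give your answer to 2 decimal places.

96.39

By inclusion–exclusion:
Individual areas: |Patch 1| = 16, |Patch 2| = 80, |Patch 3| = 40.5.
|Patch 1∩Patch 2|: x∈[4,6], y∈[6,11] → 2·5 = 10.
|Patch 1∩Patch 3| = 15.0434.
|Patch 2∩Patch 3| = 24.1231.
|Patch 1∩Patch 2∩Patch 3| = 9.0577.
|Patch 1 ∪ Patch 2 ∪ Patch 3| = 136.5 − 49.1665 + 9.0577 = 96.39.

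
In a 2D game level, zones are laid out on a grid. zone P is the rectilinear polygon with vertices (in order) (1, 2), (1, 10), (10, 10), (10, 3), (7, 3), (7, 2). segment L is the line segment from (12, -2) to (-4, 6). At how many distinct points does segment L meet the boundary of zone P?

2

The segment meets the boundary at (1,3.5), (4,2).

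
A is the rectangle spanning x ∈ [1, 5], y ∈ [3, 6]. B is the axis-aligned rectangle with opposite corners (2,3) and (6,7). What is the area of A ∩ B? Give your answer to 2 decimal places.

9.00

|A∩B|: x∈[2,5], y∈[3,6] → 3·3 = 9.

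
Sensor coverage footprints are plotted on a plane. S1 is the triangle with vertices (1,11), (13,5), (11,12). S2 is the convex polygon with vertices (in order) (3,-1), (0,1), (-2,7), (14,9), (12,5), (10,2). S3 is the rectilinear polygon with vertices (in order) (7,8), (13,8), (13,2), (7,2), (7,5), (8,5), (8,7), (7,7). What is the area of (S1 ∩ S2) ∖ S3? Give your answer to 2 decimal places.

2.23

|S1 ∩ S2| = 9.505.
|(S1 ∩ S2) ∩ S3| = 7.2779.
|(S1 ∩ S2) ∖ S3| = 9.505 − 7.2779 = 2.23.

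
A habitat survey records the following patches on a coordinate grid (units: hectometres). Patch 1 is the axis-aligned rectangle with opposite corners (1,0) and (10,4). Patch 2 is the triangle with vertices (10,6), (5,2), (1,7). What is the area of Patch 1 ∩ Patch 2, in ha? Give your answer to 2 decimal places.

4.10

The intersection is the polygon with vertices (7.5,4), (5,2), (3.4,4).
By the shoelace formula its area is 4.10.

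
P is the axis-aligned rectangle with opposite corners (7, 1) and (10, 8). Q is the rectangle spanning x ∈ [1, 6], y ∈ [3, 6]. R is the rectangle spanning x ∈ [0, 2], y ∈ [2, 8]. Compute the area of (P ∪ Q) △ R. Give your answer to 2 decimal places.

|P ∪ Q| = 36.
|(P ∪ Q) ∩ R| = 3.
|(P ∪ Q) △ R| = 36 + 12 − 6 = 42.00.

42.00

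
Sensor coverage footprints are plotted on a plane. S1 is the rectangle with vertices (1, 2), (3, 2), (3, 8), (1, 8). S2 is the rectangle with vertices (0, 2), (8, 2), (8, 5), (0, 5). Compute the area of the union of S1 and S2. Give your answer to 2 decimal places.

By inclusion–exclusion:
Individual areas: |S1| = 12, |S2| = 24.
|S1∩S2|: x∈[1,3], y∈[2,5] → 2·3 = 6.
|S1 ∪ S2| = 36 − 6 = 30.00.

30.00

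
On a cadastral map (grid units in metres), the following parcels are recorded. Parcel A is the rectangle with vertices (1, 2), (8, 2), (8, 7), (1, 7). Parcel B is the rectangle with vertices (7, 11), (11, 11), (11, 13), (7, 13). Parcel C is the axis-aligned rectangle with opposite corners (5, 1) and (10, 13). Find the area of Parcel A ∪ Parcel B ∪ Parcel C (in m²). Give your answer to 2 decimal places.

By inclusion–exclusion:
Individual areas: |Parcel A| = 35, |Parcel B| = 8, |Parcel C| = 60.
|Parcel A∩Parcel B| = 0 (no overlap).
|Parcel A∩Parcel C|: x∈[5,8], y∈[2,7] → 3·5 = 15.
|Parcel B∩Parcel C|: x∈[7,10], y∈[11,13] → 3·2 = 6.
|Parcel A∩Parcel B∩Parcel C| = 0.
|Parcel A ∪ Parcel B ∪ Parcel C| = 103 − 21 + 0 = 82.00.

82.00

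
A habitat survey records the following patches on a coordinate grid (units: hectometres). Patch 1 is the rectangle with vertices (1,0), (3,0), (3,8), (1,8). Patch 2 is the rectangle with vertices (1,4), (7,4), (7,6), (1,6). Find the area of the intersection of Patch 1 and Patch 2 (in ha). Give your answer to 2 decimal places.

4.00

|Patch 1∩Patch 2|: x∈[1,3], y∈[4,6] → 2·2 = 4.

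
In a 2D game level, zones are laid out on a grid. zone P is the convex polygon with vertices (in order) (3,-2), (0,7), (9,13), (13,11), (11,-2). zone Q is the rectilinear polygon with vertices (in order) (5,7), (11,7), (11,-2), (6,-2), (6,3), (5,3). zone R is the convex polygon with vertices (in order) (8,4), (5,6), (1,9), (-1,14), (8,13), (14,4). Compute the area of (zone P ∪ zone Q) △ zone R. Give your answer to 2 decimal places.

|zone P ∪ zone Q| = 137.5.
|(zone P ∪ zone Q) ∩ zone R| = 49.8963.
|(zone P ∪ zone Q) △ zone R| = 137.5 + 80.5 − 99.7926 = 118.21.

118.21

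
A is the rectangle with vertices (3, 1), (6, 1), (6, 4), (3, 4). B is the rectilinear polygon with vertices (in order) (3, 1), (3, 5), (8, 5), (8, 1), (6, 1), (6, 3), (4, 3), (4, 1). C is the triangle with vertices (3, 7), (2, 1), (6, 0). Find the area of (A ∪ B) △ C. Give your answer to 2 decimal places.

|A ∪ B| = 20.
|(A ∪ B) ∩ C| = 6.8571.
|(A ∪ B) △ C| = 20 + 12.5 − 13.7143 = 18.79.

18.79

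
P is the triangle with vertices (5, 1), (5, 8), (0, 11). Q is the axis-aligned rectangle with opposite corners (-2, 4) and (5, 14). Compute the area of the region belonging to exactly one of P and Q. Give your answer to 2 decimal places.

57.00

|P| = 17.5, |Q| = 70, |P∩Q| = 15.25.
|P △ Q| = |P| + |Q| − 2·|P∩Q| = 17.5 + 70 − 30.5 = 57.00.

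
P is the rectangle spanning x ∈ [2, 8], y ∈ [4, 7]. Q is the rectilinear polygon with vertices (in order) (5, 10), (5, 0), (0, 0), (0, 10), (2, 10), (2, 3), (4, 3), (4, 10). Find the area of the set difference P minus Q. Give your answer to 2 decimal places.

15.00

|P| = 18, |P∩Q| = 3.
|P ∖ Q| = |P| − |P∩Q| = 18 − 3 = 15.00.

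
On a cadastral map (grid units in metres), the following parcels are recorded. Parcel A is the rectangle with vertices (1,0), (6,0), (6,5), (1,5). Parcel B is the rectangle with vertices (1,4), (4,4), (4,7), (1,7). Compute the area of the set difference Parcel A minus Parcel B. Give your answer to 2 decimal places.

22.00

|Parcel A∩Parcel B|: x∈[1,4], y∈[4,5] → 3·1 = 3.
|Parcel A| = 25.
|Parcel A ∖ Parcel B| = |Parcel A| − |Parcel A∩Parcel B| = 25 − 3 = 22.00.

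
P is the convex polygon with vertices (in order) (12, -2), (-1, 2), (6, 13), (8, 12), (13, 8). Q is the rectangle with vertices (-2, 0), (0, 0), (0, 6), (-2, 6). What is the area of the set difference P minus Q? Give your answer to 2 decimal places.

123.56

|P| = 124.5, |P∩Q| = 0.9396.
|P ∖ Q| = |P| − |P∩Q| = 124.5 − 0.9396 = 123.56.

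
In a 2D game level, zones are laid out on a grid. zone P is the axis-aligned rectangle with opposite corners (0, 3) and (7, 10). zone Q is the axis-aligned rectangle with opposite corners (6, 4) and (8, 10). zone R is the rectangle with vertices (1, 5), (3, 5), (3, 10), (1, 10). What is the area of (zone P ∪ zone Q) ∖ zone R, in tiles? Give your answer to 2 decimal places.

45.00

|zone P ∪ zone Q| = 55.
|(zone P ∪ zone Q) ∩ zone R| = 10.
|(zone P ∪ zone Q) ∖ zone R| = 55 − 10 = 45.00.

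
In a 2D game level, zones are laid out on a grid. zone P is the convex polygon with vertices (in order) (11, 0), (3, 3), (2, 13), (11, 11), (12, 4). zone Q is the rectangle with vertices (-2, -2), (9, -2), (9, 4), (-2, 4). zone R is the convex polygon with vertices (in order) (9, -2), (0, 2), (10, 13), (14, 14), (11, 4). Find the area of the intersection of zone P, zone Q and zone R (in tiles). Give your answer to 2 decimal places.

12.80

The intersection is the polygon with vertices (2.9,4), (9,4), (9,0.75), (3,3).
By the shoelace formula its area is 12.80.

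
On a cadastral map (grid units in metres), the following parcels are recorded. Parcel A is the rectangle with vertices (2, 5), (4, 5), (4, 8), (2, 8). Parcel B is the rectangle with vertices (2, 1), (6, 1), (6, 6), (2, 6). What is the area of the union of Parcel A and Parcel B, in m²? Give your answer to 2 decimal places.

By inclusion–exclusion:
Individual areas: |Parcel A| = 6, |Parcel B| = 20.
|Parcel A∩Parcel B|: x∈[2,4], y∈[5,6] → 2·1 = 2.
|Parcel A ∪ Parcel B| = 26 − 2 = 24.00.

24.00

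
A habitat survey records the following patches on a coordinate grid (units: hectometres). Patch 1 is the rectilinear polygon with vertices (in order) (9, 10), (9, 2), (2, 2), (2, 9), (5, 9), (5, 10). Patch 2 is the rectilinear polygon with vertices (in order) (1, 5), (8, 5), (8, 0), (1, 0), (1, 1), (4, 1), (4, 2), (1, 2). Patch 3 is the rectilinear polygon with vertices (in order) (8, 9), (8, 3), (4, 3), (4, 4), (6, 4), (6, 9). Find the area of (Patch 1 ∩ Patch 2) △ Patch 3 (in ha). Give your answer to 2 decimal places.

|Patch 1 ∩ Patch 2| = 18.
|(Patch 1 ∩ Patch 2) ∩ Patch 3| = 6.
|(Patch 1 ∩ Patch 2) △ Patch 3| = 18 + 14 − 12 = 20.00.

20.00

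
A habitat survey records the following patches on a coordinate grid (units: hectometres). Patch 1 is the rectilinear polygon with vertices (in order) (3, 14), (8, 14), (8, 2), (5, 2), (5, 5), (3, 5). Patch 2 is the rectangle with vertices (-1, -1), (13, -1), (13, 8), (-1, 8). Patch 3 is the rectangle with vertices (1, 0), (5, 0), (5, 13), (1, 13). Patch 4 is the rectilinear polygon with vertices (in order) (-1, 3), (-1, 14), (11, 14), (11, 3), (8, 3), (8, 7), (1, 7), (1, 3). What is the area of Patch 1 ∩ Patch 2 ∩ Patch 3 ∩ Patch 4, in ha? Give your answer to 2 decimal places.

2.00

The intersection is the polygon with vertices (3,8), (5,8), (5,7), (3,7).
By the shoelace formula its area is 2.00.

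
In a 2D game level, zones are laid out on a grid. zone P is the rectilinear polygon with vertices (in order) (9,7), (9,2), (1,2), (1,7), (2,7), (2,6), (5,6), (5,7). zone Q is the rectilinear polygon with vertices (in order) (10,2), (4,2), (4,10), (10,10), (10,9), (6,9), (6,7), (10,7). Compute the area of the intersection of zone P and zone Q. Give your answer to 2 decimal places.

24.00

The intersection is the polygon with vertices (9,2), (4,2), (4,6), (5,6), (5,7), (6,7), (9,7).
By the shoelace formula its area is 24.00.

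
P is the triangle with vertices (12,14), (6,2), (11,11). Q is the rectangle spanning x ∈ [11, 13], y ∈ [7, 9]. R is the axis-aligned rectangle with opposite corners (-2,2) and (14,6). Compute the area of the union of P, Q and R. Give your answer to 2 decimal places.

70.56

By inclusion–exclusion:
Individual areas: |P| = 3, |Q| = 4, |R| = 64.
|P∩Q| = 0.
|P∩R| = 0.4444.
|Q∩R| = 0 (no overlap).
|P∩Q∩R| = 0.
|P ∪ Q ∪ R| = 71 − 0.4444 + 0 = 70.56.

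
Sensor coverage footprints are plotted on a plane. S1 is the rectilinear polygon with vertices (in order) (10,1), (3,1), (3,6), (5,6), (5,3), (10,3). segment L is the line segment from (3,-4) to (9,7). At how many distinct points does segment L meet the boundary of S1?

2

The segment meets the boundary at (6.818,3), (5.727,1).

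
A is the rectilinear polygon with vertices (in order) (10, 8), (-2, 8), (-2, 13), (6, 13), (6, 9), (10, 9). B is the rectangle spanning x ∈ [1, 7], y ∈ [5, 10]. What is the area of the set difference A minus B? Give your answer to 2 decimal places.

|A| = 44, |A∩B| = 11.
|A ∖ B| = |A| − |A∩B| = 44 − 11 = 33.00.

33.00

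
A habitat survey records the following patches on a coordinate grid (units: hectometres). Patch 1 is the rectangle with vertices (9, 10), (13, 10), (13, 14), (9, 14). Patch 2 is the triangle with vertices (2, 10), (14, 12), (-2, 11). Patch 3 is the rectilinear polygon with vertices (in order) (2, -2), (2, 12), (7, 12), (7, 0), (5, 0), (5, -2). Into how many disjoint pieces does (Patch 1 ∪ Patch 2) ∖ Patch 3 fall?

(Patch 1 ∪ Patch 2) ∖ Patch 3 splits into 2 disjoint pieces (area 17.3021, area 2.5).

2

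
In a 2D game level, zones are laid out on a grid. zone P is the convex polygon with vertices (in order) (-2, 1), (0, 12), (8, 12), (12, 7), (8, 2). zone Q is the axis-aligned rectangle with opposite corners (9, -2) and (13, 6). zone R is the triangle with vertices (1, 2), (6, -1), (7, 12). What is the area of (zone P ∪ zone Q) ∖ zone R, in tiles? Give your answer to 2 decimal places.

114.88

|zone P ∪ zone Q| = 142.975.
|(zone P ∪ zone Q) ∩ zone R| = 28.0961.
|(zone P ∪ zone Q) ∖ zone R| = 142.975 − 28.0961 = 114.88.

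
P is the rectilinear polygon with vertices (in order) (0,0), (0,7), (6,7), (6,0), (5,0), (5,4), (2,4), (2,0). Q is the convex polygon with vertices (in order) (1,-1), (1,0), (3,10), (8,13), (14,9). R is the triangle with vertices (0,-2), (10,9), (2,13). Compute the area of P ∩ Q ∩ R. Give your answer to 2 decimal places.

14.03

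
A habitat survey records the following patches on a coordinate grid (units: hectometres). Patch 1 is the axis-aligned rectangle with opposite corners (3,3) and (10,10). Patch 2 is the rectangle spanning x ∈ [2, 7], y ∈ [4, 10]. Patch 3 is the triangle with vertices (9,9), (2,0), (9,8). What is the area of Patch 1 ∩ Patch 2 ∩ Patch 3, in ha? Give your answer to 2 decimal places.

The intersection is the polygon with vertices (7,5.714), (5.5,4), (5.111,4), (7,6.429).
By the shoelace formula its area is 1.01.

1.01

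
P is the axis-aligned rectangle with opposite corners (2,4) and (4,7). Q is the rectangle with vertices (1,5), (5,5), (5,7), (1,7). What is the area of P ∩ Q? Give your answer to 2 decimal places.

|P∩Q|: x∈[2,4], y∈[5,7] → 2·2 = 4.

4.00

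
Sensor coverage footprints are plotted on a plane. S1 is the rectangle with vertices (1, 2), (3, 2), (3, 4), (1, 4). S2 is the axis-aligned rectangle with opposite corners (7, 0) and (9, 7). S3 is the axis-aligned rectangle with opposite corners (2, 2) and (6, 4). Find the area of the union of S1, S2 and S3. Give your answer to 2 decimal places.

By inclusion–exclusion:
Individual areas: |S1| = 4, |S2| = 14, |S3| = 8.
|S1∩S2| = 0 (no overlap).
|S1∩S3|: x∈[2,3], y∈[2,4] → 1·2 = 2.
|S2∩S3| = 0 (no overlap).
|S1∩S2∩S3| = 0.
|S1 ∪ S2 ∪ S3| = 26 − 2 + 0 = 24.00.

24.00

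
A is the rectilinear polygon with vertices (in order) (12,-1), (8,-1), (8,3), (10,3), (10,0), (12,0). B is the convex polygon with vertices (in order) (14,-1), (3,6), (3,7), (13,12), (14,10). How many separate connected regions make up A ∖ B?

1

A ∖ B is a single connected region.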